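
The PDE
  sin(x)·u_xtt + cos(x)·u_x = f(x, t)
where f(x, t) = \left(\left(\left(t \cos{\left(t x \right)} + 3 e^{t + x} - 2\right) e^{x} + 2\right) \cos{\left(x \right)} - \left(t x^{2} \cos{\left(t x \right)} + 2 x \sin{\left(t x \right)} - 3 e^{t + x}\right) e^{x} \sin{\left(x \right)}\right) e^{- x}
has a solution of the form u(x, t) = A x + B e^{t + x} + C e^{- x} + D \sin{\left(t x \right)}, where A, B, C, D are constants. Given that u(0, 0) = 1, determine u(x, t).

Substitute the ansatz u = A x + B e^{t + x} + C e^{- x} + D \sin{\left(t x \right)} into the left-hand side.
Derivatives of the ansatz:
  u_xtt = B e^{t} e^{x} - D t x^{2} \cos{\left(t x \right)} - 2 D x \sin{\left(t x \right)}
  u_x = A + B e^{t} e^{x} - C e^{- x} + D t \cos{\left(t x \right)}
Term by term:
  sin(x)·u_xtt = B e^{t} e^{x} \sin{\left(x \right)} - D t x^{2} \sin{\left(x \right)} \cos{\left(t x \right)} - 2 D x \sin{\left(x \right)} \sin{\left(t x \right)}
  cos(x)·u_x = A \cos{\left(x \right)} + B e^{t} e^{x} \cos{\left(x \right)} - C e^{- x} \cos{\left(x \right)} + D t \cos{\left(x \right)} \cos{\left(t x \right)}
So the left-hand side equals
  A \cos{\left(x \right)} + B e^{t} e^{x} \sin{\left(x \right)} + B e^{t} e^{x} \cos{\left(x \right)} - C e^{- x} \cos{\left(x \right)} - D t x^{2} \sin{\left(x \right)} \cos{\left(t x \right)} + D t \cos{\left(x \right)} \cos{\left(t x \right)} - 2 D x \sin{\left(x \right)} \sin{\left(t x \right)}
This must equal f(x, t) identically; expanded, f = - t x^{2} \sin{\left(x \right)} \cos{\left(t x \right)} + t \cos{\left(x \right)} \cos{\left(t x \right)} - 2 x \sin{\left(x \right)} \sin{\left(t x \right)} + 3 e^{t} e^{x} \sin{\left(x \right)} + 3 e^{t} e^{x} \cos{\left(x \right)} - 2 \cos{\left(x \right)} + 2 e^{- x} \cos{\left(x \right)}.
Matching coefficients of the independent functions:
  [e^{- x} \cos{\left(x \right)}]:  - C = 2
  [t \cos{\left(x \right)} \cos{\left(t x \right)}]:  D = 1
  [x \sin{\left(x \right)} \sin{\left(t x \right)}]:  - 2 D = -2
  [e^{t} e^{x} \sin{\left(x \right)}, e^{t} e^{x} \cos{\left(x \right)}]:  B = 3
  [t x^{2} \sin{\left(x \right)} \cos{\left(t x \right)}]:  - D = -1
  [\cos{\left(x \right)}]:  A = -2
Solving: A = -2, B = 3, C = -2, D = 1.
Check against the point condition:
  u(0, 0) = 1  ⟹  B + C = 1  ✓
Hence u(x, t) = - 2 x + 3 e^{t + x} + \sin{\left(t x \right)} - 2 e^{- x}.

Answer: u(x, t) = - 2 x + 3 e^{t + x} + \sin{\left(t x \right)} - 2 e^{- x}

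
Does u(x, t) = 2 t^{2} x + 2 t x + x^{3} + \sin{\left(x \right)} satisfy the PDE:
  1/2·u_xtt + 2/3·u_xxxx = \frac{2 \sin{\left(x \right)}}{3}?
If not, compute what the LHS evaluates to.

Evaluate each term of the left-hand side for u = 2 t^{2} x + 2 t x + x^{3} + \sin{\left(x \right)}.
Derivatives:
  u_xtt = 4
  u_xxxx = \sin{\left(x \right)}
Terms:
  1/2·u_xtt = 2
  2/3·u_xxxx = \frac{2 \sin{\left(x \right)}}{3}
Sum: LHS = \frac{2 \sin{\left(x \right)}}{3} + 2
Given right-hand side: \frac{2 \sin{\left(x \right)}}{3}. Difference LHS − RHS = 2 ≠ 0, so u is not a solution.

Answer: No, the LHS evaluates to \frac{2 \sin{\left(x \right)}}{3} + 2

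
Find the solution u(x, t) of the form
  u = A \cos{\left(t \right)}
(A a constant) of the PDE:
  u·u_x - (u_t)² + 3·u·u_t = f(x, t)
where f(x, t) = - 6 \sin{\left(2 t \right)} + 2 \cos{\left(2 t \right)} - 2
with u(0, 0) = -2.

Substitute the ansatz u = A \cos{\left(t \right)} into the left-hand side.
Derivatives of the ansatz:
  u_x = 0
  u_t = - A \sin{\left(t \right)}
Term by term:
  u·u_x = 0
  -(u_t)² = - A^{2} \sin^{2}{\left(t \right)}
  3·u·u_t = - 3 A^{2} \sin{\left(t \right)} \cos{\left(t \right)}
So the left-hand side equals
  - A^{2} \sin^{2}{\left(t \right)} - 3 A^{2} \sin{\left(t \right)} \cos{\left(t \right)}
This must equal f(x, t) identically; expanded, f = - 4 \sin^{2}{\left(t \right)} - 12 \sin{\left(t \right)} \cos{\left(t \right)}.
Matching coefficients of the independent functions:
  [\sin{\left(t \right)} \cos{\left(t \right)}]:  - 3 A^{2} = -12
  [\sin^{2}{\left(t \right)}]:  - A^{2} = -4
These equations allow (A) = (-2) or (2).
Impose the point condition(s):
  u(0, 0) = -2  ⟹  A = -2
Only A = -2 satisfies everything.
Hence u(x, t) = - 2 \cos{\left(t \right)}.

Answer: u(x, t) = - 2 \cos{\left(t \right)}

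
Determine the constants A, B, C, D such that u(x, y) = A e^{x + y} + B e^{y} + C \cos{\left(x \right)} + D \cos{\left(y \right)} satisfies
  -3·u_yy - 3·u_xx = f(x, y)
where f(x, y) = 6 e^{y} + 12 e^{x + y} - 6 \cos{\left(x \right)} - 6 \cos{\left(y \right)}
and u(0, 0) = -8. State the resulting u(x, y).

Substitute the ansatz u = A e^{x + y} + B e^{y} + C \cos{\left(x \right)} + D \cos{\left(y \right)} into the left-hand side.
Derivatives of the ansatz:
  u_yy = A e^{x} e^{y} + B e^{y} - D \cos{\left(y \right)}
  u_xx = A e^{x} e^{y} - C \cos{\left(x \right)}
Term by term:
  -3·u_yy = - 3 A e^{x} e^{y} - 3 B e^{y} + 3 D \cos{\left(y \right)}
  -3·u_xx = - 3 A e^{x} e^{y} + 3 C \cos{\left(x \right)}
So the left-hand side equals
  - 6 A e^{x} e^{y} - 3 B e^{y} + 3 C \cos{\left(x \right)} + 3 D \cos{\left(y \right)}
This must equal f(x, y) identically; expanded, f = 12 e^{x} e^{y} + 6 e^{y} - 6 \cos{\left(x \right)} - 6 \cos{\left(y \right)}.
Matching coefficients of the independent functions:
  [e^{x} e^{y}]:  - 6 A = 12
  [e^{y}]:  - 3 B = 6
  [\cos{\left(x \right)}]:  3 C = -6
  [\cos{\left(y \right)}]:  3 D = -6
Solving: A = -2, B = -2, C = -2, D = -2.
Check against the point condition:
  u(0, 0) = -8  ⟹  A + B + C + D = -8  ✓
Hence u(x, y) = - 2 e^{y} - 2 e^{x + y} - 2 \cos{\left(x \right)} - 2 \cos{\left(y \right)}.

Answer: u(x, y) = - 2 e^{y} - 2 e^{x + y} - 2 \cos{\left(x \right)} - 2 \cos{\left(y \right)}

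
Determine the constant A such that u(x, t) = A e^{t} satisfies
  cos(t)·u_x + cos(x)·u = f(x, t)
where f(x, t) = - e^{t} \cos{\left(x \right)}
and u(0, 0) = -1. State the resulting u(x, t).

Answer: u(x, t) = - e^{t}

Derivation:
Substitute the ansatz u = A e^{t} into the left-hand side.
Derivatives of the ansatz:
  u_x = 0
Term by term:
  cos(t)·u_x = 0
  cos(x)·u = A e^{t} \cos{\left(x \right)}
So the left-hand side equals
  A e^{t} \cos{\left(x \right)}
This must equal f(x, t) = - e^{t} \cos{\left(x \right)} identically.
Matching coefficients of the independent functions:
  [e^{t} \cos{\left(x \right)}]:  A = -1
Solving: A = -1.
Check against the point condition:
  u(0, 0) = -1  ⟹  A = -1  ✓
Hence u(x, t) = - e^{t}.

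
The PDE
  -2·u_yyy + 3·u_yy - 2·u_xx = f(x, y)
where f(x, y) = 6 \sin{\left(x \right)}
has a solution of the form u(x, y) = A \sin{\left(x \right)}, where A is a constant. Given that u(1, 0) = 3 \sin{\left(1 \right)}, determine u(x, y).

Substitute the ansatz u = A \sin{\left(x \right)} into the left-hand side.
Derivatives of the ansatz:
  u_yyy = 0
  u_yy = 0
  u_xx = - A \sin{\left(x \right)}
Term by term:
  -2·u_yyy = 0
  3·u_yy = 0
  -2·u_xx = 2 A \sin{\left(x \right)}
So the left-hand side equals
  2 A \sin{\left(x \right)}
This must equal f(x, y) = 6 \sin{\left(x \right)} identically.
Matching coefficients of the independent functions:
  [\sin{\left(x \right)}]:  2 A = 6
Solving: A = 3.
Check against the point condition:
  u(1, 0) = 3 \sin{\left(1 \right)}  ⟹  A \sin{\left(1 \right)} = 3 \sin{\left(1 \right)}  ✓
Hence u(x, y) = 3 \sin{\left(x \right)}.

Answer: u(x, y) = 3 \sin{\left(x \right)}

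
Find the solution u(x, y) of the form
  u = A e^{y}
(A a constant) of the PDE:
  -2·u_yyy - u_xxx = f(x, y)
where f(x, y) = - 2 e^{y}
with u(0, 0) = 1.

Substitute the ansatz u = A e^{y} into the left-hand side.
Derivatives of the ansatz:
  u_yyy = A e^{y}
  u_xxx = 0
Term by term:
  -2·u_yyy = - 2 A e^{y}
  -u_xxx = 0
So the left-hand side equals
  - 2 A e^{y}
This must equal f(x, y) = - 2 e^{y} identically.
Matching coefficients of the independent functions:
  [e^{y}]:  - 2 A = -2
Solving: A = 1.
Check against the point condition:
  u(0, 0) = 1  ⟹  A = 1  ✓
Hence u(x, y) = e^{y}.

Answer: u(x, y) = e^{y}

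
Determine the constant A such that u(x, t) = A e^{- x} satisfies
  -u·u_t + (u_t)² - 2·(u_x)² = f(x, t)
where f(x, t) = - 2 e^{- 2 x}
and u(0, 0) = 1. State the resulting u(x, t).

Substitute the ansatz u = A e^{- x} into the left-hand side.
Derivatives of the ansatz:
  u_t = 0
  u_x = - A e^{- x}
Term by term:
  -u·u_t = 0
  (u_t)² = 0
  -2·(u_x)² = - 2 A^{2} e^{- 2 x}
So the left-hand side equals
  - 2 A^{2} e^{- 2 x}
This must equal f(x, t) = - 2 e^{- 2 x} identically.
Matching coefficients of the independent functions:
  [e^{- 2 x}]:  - 2 A^{2} = -2
These equations allow (A) = (-1) or (1).
Impose the point condition(s):
  u(0, 0) = 1  ⟹  A = 1
Only A = 1 satisfies everything.
Hence u(x, t) = e^{- x}.

Answer: u(x, t) = e^{- x}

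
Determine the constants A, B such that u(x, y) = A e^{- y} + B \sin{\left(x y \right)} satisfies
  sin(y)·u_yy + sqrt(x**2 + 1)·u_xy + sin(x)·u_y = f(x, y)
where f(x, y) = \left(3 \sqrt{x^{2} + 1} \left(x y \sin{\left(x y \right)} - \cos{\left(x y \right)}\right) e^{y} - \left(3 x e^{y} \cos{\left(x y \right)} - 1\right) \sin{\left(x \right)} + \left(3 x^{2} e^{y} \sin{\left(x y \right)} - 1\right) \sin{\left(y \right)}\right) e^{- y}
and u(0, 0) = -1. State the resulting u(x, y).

Substitute the ansatz u = A e^{- y} + B \sin{\left(x y \right)} into the left-hand side.
Derivatives of the ansatz:
  u_yy = A e^{- y} - B x^{2} \sin{\left(x y \right)}
  u_xy = - B x y \sin{\left(x y \right)} + B \cos{\left(x y \right)}
  u_y = - A e^{- y} + B x \cos{\left(x y \right)}
Term by term:
  sin(y)·u_yy = A e^{- y} \sin{\left(y \right)} - B x^{2} \sin{\left(y \right)} \sin{\left(x y \right)}
  sqrt(x**2 + 1)·u_xy = - B x y \sqrt{x^{2} + 1} \sin{\left(x y \right)} + B \sqrt{x^{2} + 1} \cos{\left(x y \right)}
  sin(x)·u_y = - A e^{- y} \sin{\left(x \right)} + B x \sin{\left(x \right)} \cos{\left(x y \right)}
So the left-hand side equals
  - A e^{- y} \sin{\left(x \right)} + A e^{- y} \sin{\left(y \right)} - B x^{2} \sin{\left(y \right)} \sin{\left(x y \right)} - B x y \sqrt{x^{2} + 1} \sin{\left(x y \right)} + B x \sin{\left(x \right)} \cos{\left(x y \right)} + B \sqrt{x^{2} + 1} \cos{\left(x y \right)}
This must equal f(x, y) identically; expanded, f = 3 x^{2} \sin{\left(y \right)} \sin{\left(x y \right)} + 3 x y \sqrt{x^{2} + 1} \sin{\left(x y \right)} - 3 x \sin{\left(x \right)} \cos{\left(x y \right)} - 3 \sqrt{x^{2} + 1} \cos{\left(x y \right)} + e^{- y} \sin{\left(x \right)} - e^{- y} \sin{\left(y \right)}.
Matching coefficients of the independent functions:
  [\sqrt{x^{2} + 1} \cos{\left(x y \right)}, x \sin{\left(x \right)} \cos{\left(x y \right)}]:  B = -3
  [e^{- y} \sin{\left(x \right)}]:  - A = 1
  [e^{- y} \sin{\left(y \right)}]:  A = -1
  [x^{2} \sin{\left(y \right)} \sin{\left(x y \right)}, x y \sqrt{x^{2} + 1} \sin{\left(x y \right)}]:  - B = 3
Solving: A = -1, B = -3.
Check against the point condition:
  u(0, 0) = -1  ⟹  A = -1  ✓
Hence u(x, y) = - 3 \sin{\left(x y \right)} - e^{- y}.

Answer: u(x, y) = - 3 \sin{\left(x y \right)} - e^{- y}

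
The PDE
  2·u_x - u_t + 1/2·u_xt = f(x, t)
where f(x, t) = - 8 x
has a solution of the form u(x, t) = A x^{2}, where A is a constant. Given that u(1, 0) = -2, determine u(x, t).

Substitute the ansatz u = A x^{2} into the left-hand side.
Derivatives of the ansatz:
  u_x = 2 A x
  u_t = 0
  u_xt = 0
Term by term:
  2·u_x = 4 A x
  -u_t = 0
  1/2·u_xt = 0
So the left-hand side equals
  4 A x
This must equal f(x, t) = - 8 x identically.
Matching coefficients of the independent functions:
  [x]:  4 A = -8
Solving: A = -2.
Check against the point condition:
  u(1, 0) = -2  ⟹  A = -2  ✓
Hence u(x, t) = - 2 x^{2}.

Answer: u(x, t) = - 2 x^{2}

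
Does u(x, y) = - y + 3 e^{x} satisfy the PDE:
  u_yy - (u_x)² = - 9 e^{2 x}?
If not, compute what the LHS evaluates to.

Evaluate each term of the left-hand side for u = - y + 3 e^{x}.
Derivatives:
  u_yy = 0
  u_x = 3 e^{x}
Terms:
  u_yy = 0
  -(u_x)² = - 9 e^{2 x}
Sum: LHS = - 9 e^{2 x}
This is exactly the given right-hand side, so u is a solution.

Answer: Yes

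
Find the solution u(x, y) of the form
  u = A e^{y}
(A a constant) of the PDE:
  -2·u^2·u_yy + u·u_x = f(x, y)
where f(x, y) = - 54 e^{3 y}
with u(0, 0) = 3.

Substitute the ansatz u = A e^{y} into the left-hand side.
Derivatives of the ansatz:
  u_yy = A e^{y}
  u_x = 0
Term by term:
  -2·u^2·u_yy = - 2 A^{3} e^{3 y}
  u·u_x = 0
So the left-hand side equals
  - 2 A^{3} e^{3 y}
This must equal f(x, y) = - 54 e^{3 y} identically.
Matching coefficients of the independent functions:
  [e^{3 y}]:  - 2 A^{3} = -54
Solving: A = 3.
Check against the point condition:
  u(0, 0) = 3  ⟹  A = 3  ✓
Hence u(x, y) = 3 e^{y}.

Answer: u(x, y) = 3 e^{y}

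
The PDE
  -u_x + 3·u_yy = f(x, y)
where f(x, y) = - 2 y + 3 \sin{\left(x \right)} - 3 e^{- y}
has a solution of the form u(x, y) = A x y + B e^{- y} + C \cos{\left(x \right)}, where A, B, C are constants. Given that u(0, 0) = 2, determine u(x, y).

Substitute the ansatz u = A x y + B e^{- y} + C \cos{\left(x \right)} into the left-hand side.
Derivatives of the ansatz:
  u_x = A y - C \sin{\left(x \right)}
  u_yy = B e^{- y}
Term by term:
  -u_x = - A y + C \sin{\left(x \right)}
  3·u_yy = 3 B e^{- y}
So the left-hand side equals
  - A y + 3 B e^{- y} + C \sin{\left(x \right)}
This must equal f(x, y) = - 2 y + 3 \sin{\left(x \right)} - 3 e^{- y} identically.
Matching coefficients of the independent functions:
  [y]:  - A = -2
  [e^{- y}]:  3 B = -3
  [\sin{\left(x \right)}]:  C = 3
Solving: A = 2, B = -1, C = 3.
Check against the point condition:
  u(0, 0) = 2  ⟹  B + C = 2  ✓
Hence u(x, y) = 2 x y + 3 \cos{\left(x \right)} - e^{- y}.

Answer: u(x, y) = 2 x y + 3 \cos{\left(x \right)} - e^{- y}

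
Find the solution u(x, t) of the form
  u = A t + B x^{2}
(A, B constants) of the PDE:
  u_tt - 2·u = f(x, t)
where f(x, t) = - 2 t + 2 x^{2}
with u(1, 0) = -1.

Substitute the ansatz u = A t + B x^{2} into the left-hand side.
Derivatives of the ansatz:
  u_tt = 0
Term by term:
  u_tt = 0
  -2·u = - 2 A t - 2 B x^{2}
So the left-hand side equals
  - 2 A t - 2 B x^{2}
This must equal f(x, t) = - 2 t + 2 x^{2} identically.
Matching coefficients of the independent functions:
  [t]:  - 2 A = -2
  [x^{2}]:  - 2 B = 2
Solving: A = 1, B = -1.
Check against the point condition:
  u(1, 0) = -1  ⟹  B = -1  ✓
Hence u(x, t) = t - x^{2}.

Answer: u(x, t) = t - x^{2}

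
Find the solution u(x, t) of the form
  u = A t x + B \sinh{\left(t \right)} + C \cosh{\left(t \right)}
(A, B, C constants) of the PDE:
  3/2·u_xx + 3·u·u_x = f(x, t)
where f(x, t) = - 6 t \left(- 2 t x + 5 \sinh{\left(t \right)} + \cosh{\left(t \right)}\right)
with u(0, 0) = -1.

Answer: u(x, t) = 2 t x - 5 \sinh{\left(t \right)} - \cosh{\left(t \right)}

Derivation:
Substitute the ansatz u = A t x + B \sinh{\left(t \right)} + C \cosh{\left(t \right)} into the left-hand side.
Derivatives of the ansatz:
  u_xx = 0
  u_x = A t
Term by term:
  3/2·u_xx = 0
  3·u·u_x = 3 A^{2} t^{2} x + 3 A B t \sinh{\left(t \right)} + 3 A C t \cosh{\left(t \right)}
So the left-hand side equals
  3 A^{2} t^{2} x + 3 A B t \sinh{\left(t \right)} + 3 A C t \cosh{\left(t \right)}
This must equal f(x, t) identically; expanded, f = 12 t^{2} x - 30 t \sinh{\left(t \right)} - 6 t \cosh{\left(t \right)}.
Matching coefficients of the independent functions:
  [t \sinh{\left(t \right)}]:  3 A B = -30
  [t \cosh{\left(t \right)}]:  3 A C = -6
  [t^{2} x]:  3 A^{2} = 12
These equations allow (A, B, C) = (-2, 5, 1) or (2, -5, -1).
Impose the point condition(s):
  u(0, 0) = -1  ⟹  C = -1
Only A = 2, B = -5, C = -1 satisfies everything.
Hence u(x, t) = 2 t x - 5 \sinh{\left(t \right)} - \cosh{\left(t \right)}.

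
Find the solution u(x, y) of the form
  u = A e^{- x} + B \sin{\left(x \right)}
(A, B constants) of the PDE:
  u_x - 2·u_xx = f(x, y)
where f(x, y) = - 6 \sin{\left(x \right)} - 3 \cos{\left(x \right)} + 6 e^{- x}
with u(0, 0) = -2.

Substitute the ansatz u = A e^{- x} + B \sin{\left(x \right)} into the left-hand side.
Derivatives of the ansatz:
  u_x = - A e^{- x} + B \cos{\left(x \right)}
  u_xx = A e^{- x} - B \sin{\left(x \right)}
Term by term:
  u_x = - A e^{- x} + B \cos{\left(x \right)}
  -2·u_xx = - 2 A e^{- x} + 2 B \sin{\left(x \right)}
So the left-hand side equals
  - 3 A e^{- x} + 2 B \sin{\left(x \right)} + B \cos{\left(x \right)}
This must equal f(x, y) = - 6 \sin{\left(x \right)} - 3 \cos{\left(x \right)} + 6 e^{- x} identically.
Matching coefficients of the independent functions:
  [e^{- x}]:  - 3 A = 6
  [\sin{\left(x \right)}]:  2 B = -6
  [\cos{\left(x \right)}]:  B = -3
Solving: A = -2, B = -3.
Check against the point condition:
  u(0, 0) = -2  ⟹  A = -2  ✓
Hence u(x, y) = - 3 \sin{\left(x \right)} - 2 e^{- x}.

Answer: u(x, y) = - 3 \sin{\left(x \right)} - 2 e^{- x}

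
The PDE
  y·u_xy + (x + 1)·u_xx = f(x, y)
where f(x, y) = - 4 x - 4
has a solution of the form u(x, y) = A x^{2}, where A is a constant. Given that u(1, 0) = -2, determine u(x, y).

Substitute the ansatz u = A x^{2} into the left-hand side.
Derivatives of the ansatz:
  u_xy = 0
  u_xx = 2 A
Term by term:
  y·u_xy = 0
  (x + 1)·u_xx = 2 A x + 2 A
So the left-hand side equals
  2 A x + 2 A
This must equal f(x, y) = - 4 x - 4 identically.
Matching coefficients of the independent functions:
  [constant term, x]:  2 A = -4
Solving: A = -2.
Check against the point condition:
  u(1, 0) = -2  ⟹  A = -2  ✓
Hence u(x, y) = - 2 x^{2}.

Answer: u(x, y) = - 2 x^{2}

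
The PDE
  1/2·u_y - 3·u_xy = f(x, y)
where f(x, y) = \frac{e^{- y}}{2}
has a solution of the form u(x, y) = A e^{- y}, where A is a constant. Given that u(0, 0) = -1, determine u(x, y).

Answer: u(x, y) = - e^{- y}

Derivation:
Substitute the ansatz u = A e^{- y} into the left-hand side.
Derivatives of the ansatz:
  u_y = - A e^{- y}
  u_xy = 0
Term by term:
  1/2·u_y = - \frac{A e^{- y}}{2}
  -3·u_xy = 0
So the left-hand side equals
  - \frac{A e^{- y}}{2}
This must equal f(x, y) = \frac{e^{- y}}{2} identically.
Matching coefficients of the independent functions:
  [e^{- y}]:  - \frac{A}{2} = \frac{1}{2}
Solving: A = -1.
Check against the point condition:
  u(0, 0) = -1  ⟹  A = -1  ✓
Hence u(x, y) = - e^{- y}.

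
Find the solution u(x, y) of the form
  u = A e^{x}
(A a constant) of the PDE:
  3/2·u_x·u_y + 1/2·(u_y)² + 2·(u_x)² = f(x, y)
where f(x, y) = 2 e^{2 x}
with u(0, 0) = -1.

Substitute the ansatz u = A e^{x} into the left-hand side.
Derivatives of the ansatz:
  u_x = A e^{x}
  u_y = 0
Term by term:
  3/2·u_x·u_y = 0
  1/2·(u_y)² = 0
  2·(u_x)² = 2 A^{2} e^{2 x}
So the left-hand side equals
  2 A^{2} e^{2 x}
This must equal f(x, y) = 2 e^{2 x} identically.
Matching coefficients of the independent functions:
  [e^{2 x}]:  2 A^{2} = 2
These equations allow (A) = (-1) or (1).
Impose the point condition(s):
  u(0, 0) = -1  ⟹  A = -1
Only A = -1 satisfies everything.
Hence u(x, y) = - e^{x}.

Answer: u(x, y) = - e^{x}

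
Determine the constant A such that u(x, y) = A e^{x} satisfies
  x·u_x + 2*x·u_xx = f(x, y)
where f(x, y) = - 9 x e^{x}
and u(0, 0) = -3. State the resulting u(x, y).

Substitute the ansatz u = A e^{x} into the left-hand side.
Derivatives of the ansatz:
  u_x = A e^{x}
  u_xx = A e^{x}
Term by term:
  x·u_x = A x e^{x}
  2*x·u_xx = 2 A x e^{x}
So the left-hand side equals
  3 A x e^{x}
This must equal f(x, y) = - 9 x e^{x} identically.
Matching coefficients of the independent functions:
  [x e^{x}]:  3 A = -9
Solving: A = -3.
Check against the point condition:
  u(0, 0) = -3  ⟹  A = -3  ✓
Hence u(x, y) = - 3 e^{x}.

Answer: u(x, y) = - 3 e^{x}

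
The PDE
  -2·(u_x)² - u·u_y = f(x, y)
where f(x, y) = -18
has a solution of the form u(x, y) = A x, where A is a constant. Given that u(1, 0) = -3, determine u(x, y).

Substitute the ansatz u = A x into the left-hand side.
Derivatives of the ansatz:
  u_x = A
  u_y = 0
Term by term:
  -2·(u_x)² = - 2 A^{2}
  -u·u_y = 0
So the left-hand side equals
  - 2 A^{2}
This must equal f(x, y) = -18 identically.
Matching coefficients of the independent functions:
  [constant term]:  - 2 A^{2} = -18
These equations allow (A) = (-3) or (3).
Impose the point condition(s):
  u(1, 0) = -3  ⟹  A = -3
Only A = -3 satisfies everything.
Hence u(x, y) = - 3 x.

Answer: u(x, y) = - 3 x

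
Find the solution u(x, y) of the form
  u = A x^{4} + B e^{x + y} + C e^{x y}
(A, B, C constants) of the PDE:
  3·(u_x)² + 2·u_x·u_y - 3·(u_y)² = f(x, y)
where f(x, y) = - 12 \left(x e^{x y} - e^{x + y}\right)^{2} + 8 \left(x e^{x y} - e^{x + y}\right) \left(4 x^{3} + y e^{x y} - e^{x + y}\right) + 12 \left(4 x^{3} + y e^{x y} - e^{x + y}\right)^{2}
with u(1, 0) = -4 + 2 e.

Substitute the ansatz u = A x^{4} + B e^{x + y} + C e^{x y} into the left-hand side.
Derivatives of the ansatz:
  u_x = 4 A x^{3} + B e^{x} e^{y} + C y e^{x y}
  u_y = B e^{x} e^{y} + C x e^{x y}
Term by term:
  3·(u_x)² = 48 A^{2} x^{6} + 24 A B x^{3} e^{x} e^{y} + 24 A C x^{3} y e^{x y} + 3 B^{2} e^{2 x} e^{2 y} + 6 B C y e^{x} e^{y} e^{x y} + 3 C^{2} y^{2} e^{2 x y}
  2·u_x·u_y = 8 A B x^{3} e^{x} e^{y} + 8 A C x^{4} e^{x y} + 2 B^{2} e^{2 x} e^{2 y} + 2 B C x e^{x} e^{y} e^{x y} + 2 B C y e^{x} e^{y} e^{x y} + 2 C^{2} x y e^{2 x y}
  -3·(u_y)² = - 3 B^{2} e^{2 x} e^{2 y} - 6 B C x e^{x} e^{y} e^{x y} - 3 C^{2} x^{2} e^{2 x y}
So the left-hand side equals
  48 A^{2} x^{6} + 32 A B x^{3} e^{x} e^{y} + 8 A C x^{4} e^{x y} + 24 A C x^{3} y e^{x y} + 2 B^{2} e^{2 x} e^{2 y} - 4 B C x e^{x} e^{y} e^{x y} + 8 B C y e^{x} e^{y} e^{x y} - 3 C^{2} x^{2} e^{2 x y} + 2 C^{2} x y e^{2 x y} + 3 C^{2} y^{2} e^{2 x y}
This must equal f(x, y) identically; expanded, f = 192 x^{6} + 32 x^{4} e^{x y} + 96 x^{3} y e^{x y} - 128 x^{3} e^{x} e^{y} - 12 x^{2} e^{2 x y} + 8 x y e^{2 x y} + 16 x e^{x} e^{y} e^{x y} + 12 y^{2} e^{2 x y} - 32 y e^{x} e^{y} e^{x y} + 8 e^{2 x} e^{2 y}.
Matching coefficients of the independent functions:
  [x^{6}]:  48 A^{2} = 192
  [x^{2} e^{2 x y}]:  - 3 C^{2} = -12
  [x^{4} e^{x y}]:  8 A C = 32
  [y^{2} e^{2 x y}]:  3 C^{2} = 12
  [e^{2 x} e^{2 y}]:  2 B^{2} = 8
  [x y e^{2 x y}]:  2 C^{2} = 8
  [x^{3} y e^{x y}]:  24 A C = 96
  [x^{3} e^{x} e^{y}]:  32 A B = -128
  [x e^{x} e^{y} e^{x y}]:  - 4 B C = 16
  [y e^{x} e^{y} e^{x y}]:  8 B C = -32
These equations allow (A, B, C) = (-2, 2, -2) or (2, -2, 2).
Impose the point condition(s):
  u(1, 0) = -4 + 2 e  ⟹  A + e B + C = -4 + 2 e
Only A = -2, B = 2, C = -2 satisfies everything.
Hence u(x, y) = - 2 x^{4} - 2 e^{x y} + 2 e^{x + y}.

Answer: u(x, y) = - 2 x^{4} - 2 e^{x y} + 2 e^{x + y}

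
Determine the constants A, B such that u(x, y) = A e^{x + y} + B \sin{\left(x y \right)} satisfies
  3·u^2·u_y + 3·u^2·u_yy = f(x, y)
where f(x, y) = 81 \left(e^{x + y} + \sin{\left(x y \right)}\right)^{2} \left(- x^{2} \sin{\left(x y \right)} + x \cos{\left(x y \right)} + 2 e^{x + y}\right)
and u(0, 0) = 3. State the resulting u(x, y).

Answer: u(x, y) = 3 e^{x + y} + 3 \sin{\left(x y \right)}

Derivation:
Substitute the ansatz u = A e^{x + y} + B \sin{\left(x y \right)} into the left-hand side.
Derivatives of the ansatz:
  u_y = A e^{x} e^{y} + B x \cos{\left(x y \right)}
  u_yy = A e^{x} e^{y} - B x^{2} \sin{\left(x y \right)}
Term by term:
  3·u^2·u_y = 3 A^{3} e^{3 x} e^{3 y} + 3 A^{2} B x e^{2 x} e^{2 y} \cos{\left(x y \right)} + 6 A^{2} B e^{2 x} e^{2 y} \sin{\left(x y \right)} + 6 A B^{2} x e^{x} e^{y} \sin{\left(x y \right)} \cos{\left(x y \right)} + 3 A B^{2} e^{x} e^{y} \sin^{2}{\left(x y \right)} + 3 B^{3} x \sin^{2}{\left(x y \right)} \cos{\left(x y \right)}
  3·u^2·u_yy = 3 A^{3} e^{3 x} e^{3 y} - 3 A^{2} B x^{2} e^{2 x} e^{2 y} \sin{\left(x y \right)} + 6 A^{2} B e^{2 x} e^{2 y} \sin{\left(x y \right)} - 6 A B^{2} x^{2} e^{x} e^{y} \sin^{2}{\left(x y \right)} + 3 A B^{2} e^{x} e^{y} \sin^{2}{\left(x y \right)} - 3 B^{3} x^{2} \sin^{3}{\left(x y \right)}
So the left-hand side equals
  6 A^{3} e^{3 x} e^{3 y} - 3 A^{2} B x^{2} e^{2 x} e^{2 y} \sin{\left(x y \right)} + 3 A^{2} B x e^{2 x} e^{2 y} \cos{\left(x y \right)} + 12 A^{2} B e^{2 x} e^{2 y} \sin{\left(x y \right)} - 6 A B^{2} x^{2} e^{x} e^{y} \sin^{2}{\left(x y \right)} + 6 A B^{2} x e^{x} e^{y} \sin{\left(x y \right)} \cos{\left(x y \right)} + 6 A B^{2} e^{x} e^{y} \sin^{2}{\left(x y \right)} - 3 B^{3} x^{2} \sin^{3}{\left(x y \right)} + 3 B^{3} x \sin^{2}{\left(x y \right)} \cos{\left(x y \right)}
This must equal f(x, y) identically; expanded, f = - 81 x^{2} e^{2 x} e^{2 y} \sin{\left(x y \right)} - 162 x^{2} e^{x} e^{y} \sin^{2}{\left(x y \right)} - 81 x^{2} \sin^{3}{\left(x y \right)} + 81 x e^{2 x} e^{2 y} \cos{\left(x y \right)} + 162 x e^{x} e^{y} \sin{\left(x y \right)} \cos{\left(x y \right)} + 81 x \sin^{2}{\left(x y \right)} \cos{\left(x y \right)} + 162 e^{3 x} e^{3 y} + 324 e^{2 x} e^{2 y} \sin{\left(x y \right)} + 162 e^{x} e^{y} \sin^{2}{\left(x y \right)}.
Matching coefficients of the independent functions:
  [x^{2} \sin^{3}{\left(x y \right)}]:  - 3 B^{3} = -81
  [e^{3 x} e^{3 y}]:  6 A^{3} = 162
  [x \sin^{2}{\left(x y \right)} \cos{\left(x y \right)}]:  3 B^{3} = 81
  [e^{x} e^{y} \sin^{2}{\left(x y \right)}, x e^{x} e^{y} \sin{\left(x y \right)} \cos{\left(x y \right)}]:  6 A B^{2} = 162
  [e^{2 x} e^{2 y} \sin{\left(x y \right)}]:  12 A^{2} B = 324
  [x e^{2 x} e^{2 y} \cos{\left(x y \right)}]:  3 A^{2} B = 81
  [x^{2} e^{x} e^{y} \sin^{2}{\left(x y \right)}]:  - 6 A B^{2} = -162
  [x^{2} e^{2 x} e^{2 y} \sin{\left(x y \right)}]:  - 3 A^{2} B = -81
Solving: A = 3, B = 3.
Check against the point condition:
  u(0, 0) = 3  ⟹  A = 3  ✓
Hence u(x, y) = 3 e^{x + y} + 3 \sin{\left(x y \right)}.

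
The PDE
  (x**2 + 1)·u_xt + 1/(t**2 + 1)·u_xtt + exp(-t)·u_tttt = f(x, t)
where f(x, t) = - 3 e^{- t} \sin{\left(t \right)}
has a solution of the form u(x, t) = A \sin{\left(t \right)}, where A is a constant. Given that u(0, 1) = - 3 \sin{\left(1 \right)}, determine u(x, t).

Answer: u(x, t) = - 3 \sin{\left(t \right)}

Derivation:
Substitute the ansatz u = A \sin{\left(t \right)} into the left-hand side.
Derivatives of the ansatz:
  u_xt = 0
  u_xtt = 0
  u_tttt = A \sin{\left(t \right)}
Term by term:
  (x**2 + 1)·u_xt = 0
  1/(t**2 + 1)·u_xtt = 0
  exp(-t)·u_tttt = A e^{- t} \sin{\left(t \right)}
So the left-hand side equals
  A e^{- t} \sin{\left(t \right)}
This must equal f(x, t) = - 3 e^{- t} \sin{\left(t \right)} identically.
Matching coefficients of the independent functions:
  [e^{- t} \sin{\left(t \right)}]:  A = -3
Solving: A = -3.
Check against the point condition:
  u(0, 1) = - 3 \sin{\left(1 \right)}  ⟹  A \sin{\left(1 \right)} = - 3 \sin{\left(1 \right)}  ✓
Hence u(x, t) = - 3 \sin{\left(t \right)}.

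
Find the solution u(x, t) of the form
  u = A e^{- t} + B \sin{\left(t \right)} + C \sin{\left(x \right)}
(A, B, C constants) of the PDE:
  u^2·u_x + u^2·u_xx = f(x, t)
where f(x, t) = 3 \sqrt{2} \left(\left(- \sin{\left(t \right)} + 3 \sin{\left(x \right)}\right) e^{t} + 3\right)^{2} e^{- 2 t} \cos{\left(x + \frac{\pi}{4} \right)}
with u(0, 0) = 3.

Substitute the ansatz u = A e^{- t} + B \sin{\left(t \right)} + C \sin{\left(x \right)} into the left-hand side.
Derivatives of the ansatz:
  u_x = C \cos{\left(x \right)}
  u_xx = - C \sin{\left(x \right)}
Term by term:
  u^2·u_x = A^{2} C e^{- 2 t} \cos{\left(x \right)} + 2 A B C e^{- t} \sin{\left(t \right)} \cos{\left(x \right)} + 2 A C^{2} e^{- t} \sin{\left(x \right)} \cos{\left(x \right)} + B^{2} C \sin^{2}{\left(t \right)} \cos{\left(x \right)} + 2 B C^{2} \sin{\left(t \right)} \sin{\left(x \right)} \cos{\left(x \right)} + C^{3} \sin^{2}{\left(x \right)} \cos{\left(x \right)}
  u^2·u_xx = - A^{2} C e^{- 2 t} \sin{\left(x \right)} - 2 A B C e^{- t} \sin{\left(t \right)} \sin{\left(x \right)} - 2 A C^{2} e^{- t} \sin^{2}{\left(x \right)} - B^{2} C \sin^{2}{\left(t \right)} \sin{\left(x \right)} - 2 B C^{2} \sin{\left(t \right)} \sin^{2}{\left(x \right)} - C^{3} \sin^{3}{\left(x \right)}
So the left-hand side equals
  - A^{2} C e^{- 2 t} \sin{\left(x \right)} + A^{2} C e^{- 2 t} \cos{\left(x \right)} - 2 A B C e^{- t} \sin{\left(t \right)} \sin{\left(x \right)} + 2 A B C e^{- t} \sin{\left(t \right)} \cos{\left(x \right)} - 2 A C^{2} e^{- t} \sin^{2}{\left(x \right)} + 2 A C^{2} e^{- t} \sin{\left(x \right)} \cos{\left(x \right)} - B^{2} C \sin^{2}{\left(t \right)} \sin{\left(x \right)} + B^{2} C \sin^{2}{\left(t \right)} \cos{\left(x \right)} - 2 B C^{2} \sin{\left(t \right)} \sin^{2}{\left(x \right)} + 2 B C^{2} \sin{\left(t \right)} \sin{\left(x \right)} \cos{\left(x \right)} - C^{3} \sin^{3}{\left(x \right)} + C^{3} \sin^{2}{\left(x \right)} \cos{\left(x \right)}
This must equal f(x, t) identically; expanded, f = - 3 \sin^{2}{\left(t \right)} \sin{\left(x \right)} + 3 \sin^{2}{\left(t \right)} \cos{\left(x \right)} + 18 \sin{\left(t \right)} \sin^{2}{\left(x \right)} - 18 \sin{\left(t \right)} \sin{\left(x \right)} \cos{\left(x \right)} - 27 \sin^{3}{\left(x \right)} + 27 \sin^{2}{\left(x \right)} \cos{\left(x \right)} + 18 e^{- t} \sin{\left(t \right)} \sin{\left(x \right)} - 18 e^{- t} \sin{\left(t \right)} \cos{\left(x \right)} - 54 e^{- t} \sin^{2}{\left(x \right)} + 54 e^{- t} \sin{\left(x \right)} \cos{\left(x \right)} - 27 e^{- 2 t} \sin{\left(x \right)} + 27 e^{- 2 t} \cos{\left(x \right)}.
Matching coefficients of the independent functions:
  [e^{- 2 t} \sin{\left(x \right)}]:  - A^{2} C = -27
  [e^{- 2 t} \cos{\left(x \right)}]:  A^{2} C = 27
  [e^{- t} \sin^{2}{\left(x \right)}]:  - 2 A C^{2} = -54
  [\sin{\left(t \right)} \sin^{2}{\left(x \right)}]:  - 2 B C^{2} = 18
  [\sin^{2}{\left(t \right)} \sin{\left(x \right)}]:  - B^{2} C = -3
  [\sin^{2}{\left(t \right)} \cos{\left(x \right)}]:  B^{2} C = 3
  [\sin^{2}{\left(x \right)} \cos{\left(x \right)}]:  C^{3} = 27
  [e^{- t} \sin{\left(t \right)} \sin{\left(x \right)}]:  - 2 A B C = 18
  [e^{- t} \sin{\left(t \right)} \cos{\left(x \right)}]:  2 A B C = -18
  [e^{- t} \sin{\left(x \right)} \cos{\left(x \right)}]:  2 A C^{2} = 54
  [\sin{\left(t \right)} \sin{\left(x \right)} \cos{\left(x \right)}]:  2 B C^{2} = -18
  [\sin^{3}{\left(x \right)}]:  - C^{3} = -27
Solving: A = 3, B = -1, C = 3.
Check against the point condition:
  u(0, 0) = 3  ⟹  A = 3  ✓
Hence u(x, t) = - \sin{\left(t \right)} + 3 \sin{\left(x \right)} + 3 e^{- t}.

Answer: u(x, t) = - \sin{\left(t \right)} + 3 \sin{\left(x \right)} + 3 e^{- t}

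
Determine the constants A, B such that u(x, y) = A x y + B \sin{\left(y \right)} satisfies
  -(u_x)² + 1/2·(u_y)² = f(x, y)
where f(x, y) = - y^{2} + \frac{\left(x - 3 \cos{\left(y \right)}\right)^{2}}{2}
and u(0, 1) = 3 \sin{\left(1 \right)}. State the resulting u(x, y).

Answer: u(x, y) = - x y + 3 \sin{\left(y \right)}

Derivation:
Substitute the ansatz u = A x y + B \sin{\left(y \right)} into the left-hand side.
Derivatives of the ansatz:
  u_x = A y
  u_y = A x + B \cos{\left(y \right)}
Term by term:
  -(u_x)² = - A^{2} y^{2}
  1/2·(u_y)² = \frac{A^{2} x^{2}}{2} + A B x \cos{\left(y \right)} + \frac{B^{2} \cos^{2}{\left(y \right)}}{2}
So the left-hand side equals
  \frac{A^{2} x^{2}}{2} - A^{2} y^{2} + A B x \cos{\left(y \right)} + \frac{B^{2} \cos^{2}{\left(y \right)}}{2}
This must equal f(x, y) identically; expanded, f = \frac{x^{2}}{2} - 3 x \cos{\left(y \right)} - y^{2} + \frac{9 \cos^{2}{\left(y \right)}}{2}.
Matching coefficients of the independent functions:
  [x^{2}]:  \frac{A^{2}}{2} = \frac{1}{2}
  [y^{2}]:  - A^{2} = -1
  [x \cos{\left(y \right)}]:  A B = -3
  [\cos^{2}{\left(y \right)}]:  \frac{B^{2}}{2} = \frac{9}{2}
These equations allow (A, B) = (-1, 3) or (1, -3).
Impose the point condition(s):
  u(0, 1) = 3 \sin{\left(1 \right)}  ⟹  B \sin{\left(1 \right)} = 3 \sin{\left(1 \right)}
Only A = -1, B = 3 satisfies everything.
Hence u(x, y) = - x y + 3 \sin{\left(y \right)}.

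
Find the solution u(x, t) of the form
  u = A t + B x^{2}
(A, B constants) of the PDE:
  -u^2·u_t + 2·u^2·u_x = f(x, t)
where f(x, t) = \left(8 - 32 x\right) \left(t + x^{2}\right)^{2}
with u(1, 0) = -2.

Answer: u(x, t) = - 2 t - 2 x^{2}

Derivation:
Substitute the ansatz u = A t + B x^{2} into the left-hand side.
Derivatives of the ansatz:
  u_t = A
  u_x = 2 B x
Term by term:
  -u^2·u_t = - A^{3} t^{2} - 2 A^{2} B t x^{2} - A B^{2} x^{4}
  2·u^2·u_x = 4 A^{2} B t^{2} x + 8 A B^{2} t x^{3} + 4 B^{3} x^{5}
So the left-hand side equals
  - A^{3} t^{2} + 4 A^{2} B t^{2} x - 2 A^{2} B t x^{2} + 8 A B^{2} t x^{3} - A B^{2} x^{4} + 4 B^{3} x^{5}
This must equal f(x, t) identically; expanded, f = - 32 t^{2} x + 8 t^{2} - 64 t x^{3} + 16 t x^{2} - 32 x^{5} + 8 x^{4}.
Matching coefficients of the independent functions:
  [t^{2}]:  - A^{3} = 8
  [x^{4}]:  - A B^{2} = 8
  [x^{5}]:  4 B^{3} = -32
  [t x^{2}]:  - 2 A^{2} B = 16
  [t x^{3}]:  8 A B^{2} = -64
  [t^{2} x]:  4 A^{2} B = -32
Solving: A = -2, B = -2.
Check against the point condition:
  u(1, 0) = -2  ⟹  B = -2  ✓
Hence u(x, t) = - 2 t - 2 x^{2}.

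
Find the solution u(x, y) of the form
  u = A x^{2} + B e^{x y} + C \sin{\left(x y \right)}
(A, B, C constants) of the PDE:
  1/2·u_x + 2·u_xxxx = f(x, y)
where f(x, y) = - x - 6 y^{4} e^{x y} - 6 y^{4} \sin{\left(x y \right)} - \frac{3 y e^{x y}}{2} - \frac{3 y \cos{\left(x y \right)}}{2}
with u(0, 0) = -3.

Substitute the ansatz u = A x^{2} + B e^{x y} + C \sin{\left(x y \right)} into the left-hand side.
Derivatives of the ansatz:
  u_x = 2 A x + B y e^{x y} + C y \cos{\left(x y \right)}
  u_xxxx = B y^{4} e^{x y} + C y^{4} \sin{\left(x y \right)}
Term by term:
  1/2·u_x = A x + \frac{B y e^{x y}}{2} + \frac{C y \cos{\left(x y \right)}}{2}
  2·u_xxxx = 2 B y^{4} e^{x y} + 2 C y^{4} \sin{\left(x y \right)}
So the left-hand side equals
  A x + 2 B y^{4} e^{x y} + \frac{B y e^{x y}}{2} + 2 C y^{4} \sin{\left(x y \right)} + \frac{C y \cos{\left(x y \right)}}{2}
This must equal f(x, y) = - x - 6 y^{4} e^{x y} - 6 y^{4} \sin{\left(x y \right)} - \frac{3 y e^{x y}}{2} - \frac{3 y \cos{\left(x y \right)}}{2} identically.
Matching coefficients of the independent functions:
  [x]:  A = -1
  [y e^{x y}]:  \frac{B}{2} = - \frac{3}{2}
  [y \cos{\left(x y \right)}]:  \frac{C}{2} = - \frac{3}{2}
  [y^{4} e^{x y}]:  2 B = -6
  [y^{4} \sin{\left(x y \right)}]:  2 C = -6
Solving: A = -1, B = -3, C = -3.
Check against the point condition:
  u(0, 0) = -3  ⟹  B = -3  ✓
Hence u(x, y) = - x^{2} - 3 e^{x y} - 3 \sin{\left(x y \right)}.

Answer: u(x, y) = - x^{2} - 3 e^{x y} - 3 \sin{\left(x y \right)}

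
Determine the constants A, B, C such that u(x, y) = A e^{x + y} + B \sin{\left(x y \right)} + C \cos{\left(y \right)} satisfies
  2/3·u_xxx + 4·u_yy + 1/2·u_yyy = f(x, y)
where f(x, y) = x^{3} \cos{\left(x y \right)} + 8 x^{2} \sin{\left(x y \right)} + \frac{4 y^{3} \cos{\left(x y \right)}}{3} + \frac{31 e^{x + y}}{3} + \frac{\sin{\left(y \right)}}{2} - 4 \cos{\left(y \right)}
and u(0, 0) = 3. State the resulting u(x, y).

Substitute the ansatz u = A e^{x + y} + B \sin{\left(x y \right)} + C \cos{\left(y \right)} into the left-hand side.
Derivatives of the ansatz:
  u_xxx = A e^{x} e^{y} - B y^{3} \cos{\left(x y \right)}
  u_yy = A e^{x} e^{y} - B x^{2} \sin{\left(x y \right)} - C \cos{\left(y \right)}
  u_yyy = A e^{x} e^{y} - B x^{3} \cos{\left(x y \right)} + C \sin{\left(y \right)}
Term by term:
  2/3·u_xxx = \frac{2 A e^{x} e^{y}}{3} - \frac{2 B y^{3} \cos{\left(x y \right)}}{3}
  4·u_yy = 4 A e^{x} e^{y} - 4 B x^{2} \sin{\left(x y \right)} - 4 C \cos{\left(y \right)}
  1/2·u_yyy = \frac{A e^{x} e^{y}}{2} - \frac{B x^{3} \cos{\left(x y \right)}}{2} + \frac{C \sin{\left(y \right)}}{2}
So the left-hand side equals
  \frac{31 A e^{x} e^{y}}{6} - \frac{B x^{3} \cos{\left(x y \right)}}{2} - 4 B x^{2} \sin{\left(x y \right)} - \frac{2 B y^{3} \cos{\left(x y \right)}}{3} + \frac{C \sin{\left(y \right)}}{2} - 4 C \cos{\left(y \right)}
This must equal f(x, y) identically; expanded, f = x^{3} \cos{\left(x y \right)} + 8 x^{2} \sin{\left(x y \right)} + \frac{4 y^{3} \cos{\left(x y \right)}}{3} + \frac{31 e^{x} e^{y}}{3} + \frac{\sin{\left(y \right)}}{2} - 4 \cos{\left(y \right)}.
Matching coefficients of the independent functions:
  [x^{2} \sin{\left(x y \right)}]:  - 4 B = 8
  [x^{3} \cos{\left(x y \right)}]:  - \frac{B}{2} = 1
  [y^{3} \cos{\left(x y \right)}]:  - \frac{2 B}{3} = \frac{4}{3}
  [e^{x} e^{y}]:  \frac{31 A}{6} = \frac{31}{3}
  [\sin{\left(y \right)}]:  \frac{C}{2} = \frac{1}{2}
  [\cos{\left(y \right)}]:  - 4 C = -4
Solving: A = 2, B = -2, C = 1.
Check against the point condition:
  u(0, 0) = 3  ⟹  A + C = 3  ✓
Hence u(x, y) = 2 e^{x + y} - 2 \sin{\left(x y \right)} + \cos{\left(y \right)}.

Answer: u(x, y) = 2 e^{x + y} - 2 \sin{\left(x y \right)} + \cos{\left(y \right)}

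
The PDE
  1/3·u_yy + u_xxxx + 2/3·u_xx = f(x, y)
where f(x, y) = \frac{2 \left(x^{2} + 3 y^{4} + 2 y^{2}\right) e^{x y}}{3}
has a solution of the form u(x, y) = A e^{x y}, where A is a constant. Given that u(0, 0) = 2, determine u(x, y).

Substitute the ansatz u = A e^{x y} into the left-hand side.
Derivatives of the ansatz:
  u_yy = A x^{2} e^{x y}
  u_xxxx = A y^{4} e^{x y}
  u_xx = A y^{2} e^{x y}
Term by term:
  1/3·u_yy = \frac{A x^{2} e^{x y}}{3}
  u_xxxx = A y^{4} e^{x y}
  2/3·u_xx = \frac{2 A y^{2} e^{x y}}{3}
So the left-hand side equals
  \frac{A x^{2} e^{x y}}{3} + A y^{4} e^{x y} + \frac{2 A y^{2} e^{x y}}{3}
This must equal f(x, y) identically; expanded, f = \frac{2 x^{2} e^{x y}}{3} + 2 y^{4} e^{x y} + \frac{4 y^{2} e^{x y}}{3}.
Matching coefficients of the independent functions:
  [x^{2} e^{x y}]:  \frac{A}{3} = \frac{2}{3}
  [y^{2} e^{x y}]:  \frac{2 A}{3} = \frac{4}{3}
  [y^{4} e^{x y}]:  A = 2
Solving: A = 2.
Check against the point condition:
  u(0, 0) = 2  ⟹  A = 2  ✓
Hence u(x, y) = 2 e^{x y}.

Answer: u(x, y) = 2 e^{x y}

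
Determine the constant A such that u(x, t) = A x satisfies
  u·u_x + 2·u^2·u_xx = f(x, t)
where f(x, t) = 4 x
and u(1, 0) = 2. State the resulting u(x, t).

Substitute the ansatz u = A x into the left-hand side.
Derivatives of the ansatz:
  u_x = A
  u_xx = 0
Term by term:
  u·u_x = A^{2} x
  2·u^2·u_xx = 0
So the left-hand side equals
  A^{2} x
This must equal f(x, t) = 4 x identically.
Matching coefficients of the independent functions:
  [x]:  A^{2} = 4
These equations allow (A) = (-2) or (2).
Impose the point condition(s):
  u(1, 0) = 2  ⟹  A = 2
Only A = 2 satisfies everything.
Hence u(x, t) = 2 x.

Answer: u(x, t) = 2 x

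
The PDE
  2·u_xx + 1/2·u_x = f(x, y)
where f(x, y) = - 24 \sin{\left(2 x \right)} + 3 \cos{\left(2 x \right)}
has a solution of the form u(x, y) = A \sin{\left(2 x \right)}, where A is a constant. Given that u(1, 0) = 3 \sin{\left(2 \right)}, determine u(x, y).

Substitute the ansatz u = A \sin{\left(2 x \right)} into the left-hand side.
Derivatives of the ansatz:
  u_xx = - 4 A \sin{\left(2 x \right)}
  u_x = 2 A \cos{\left(2 x \right)}
Term by term:
  2·u_xx = - 8 A \sin{\left(2 x \right)}
  1/2·u_x = A \cos{\left(2 x \right)}
So the left-hand side equals
  - 8 A \sin{\left(2 x \right)} + A \cos{\left(2 x \right)}
This must equal f(x, y) = - 24 \sin{\left(2 x \right)} + 3 \cos{\left(2 x \right)} identically.
Matching coefficients of the independent functions:
  [\sin{\left(2 x \right)}]:  - 8 A = -24
  [\cos{\left(2 x \right)}]:  A = 3
Solving: A = 3.
Check against the point condition:
  u(1, 0) = 3 \sin{\left(2 \right)}  ⟹  A \sin{\left(2 \right)} = 3 \sin{\left(2 \right)}  ✓
Hence u(x, y) = 3 \sin{\left(2 x \right)}.

Answer: u(x, y) = 3 \sin{\left(2 x \right)}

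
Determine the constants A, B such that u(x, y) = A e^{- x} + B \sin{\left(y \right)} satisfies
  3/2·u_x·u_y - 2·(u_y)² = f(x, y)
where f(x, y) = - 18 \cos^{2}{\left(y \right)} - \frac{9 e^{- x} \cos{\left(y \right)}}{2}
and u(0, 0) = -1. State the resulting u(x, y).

Substitute the ansatz u = A e^{- x} + B \sin{\left(y \right)} into the left-hand side.
Derivatives of the ansatz:
  u_x = - A e^{- x}
  u_y = B \cos{\left(y \right)}
Term by term:
  3/2·u_x·u_y = - \frac{3 A B e^{- x} \cos{\left(y \right)}}{2}
  -2·(u_y)² = - 2 B^{2} \cos^{2}{\left(y \right)}
So the left-hand side equals
  - \frac{3 A B e^{- x} \cos{\left(y \right)}}{2} - 2 B^{2} \cos^{2}{\left(y \right)}
This must equal f(x, y) = - 18 \cos^{2}{\left(y \right)} - \frac{9 e^{- x} \cos{\left(y \right)}}{2} identically.
Matching coefficients of the independent functions:
  [e^{- x} \cos{\left(y \right)}]:  - \frac{3 A B}{2} = - \frac{9}{2}
  [\cos^{2}{\left(y \right)}]:  - 2 B^{2} = -18
These equations allow (A, B) = (-1, -3) or (1, 3).
Impose the point condition(s):
  u(0, 0) = -1  ⟹  A = -1
Only A = -1, B = -3 satisfies everything.
Hence u(x, y) = - 3 \sin{\left(y \right)} - e^{- x}.

Answer: u(x, y) = - 3 \sin{\left(y \right)} - e^{- x}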